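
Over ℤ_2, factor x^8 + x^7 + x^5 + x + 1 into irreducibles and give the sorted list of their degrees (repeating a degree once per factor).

Write h(x) = x^8 + x^7 + x^5 + x + 1.
Roots in ℤ_2: h(0) = 1; h(1) = 1.
Complete factorization: h(x) = (x^8 + x^7 + x^5 + x + 1).
Factor degrees with multiplicity: 8 = 8.

8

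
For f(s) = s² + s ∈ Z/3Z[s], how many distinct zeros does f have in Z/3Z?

2

Evaluate at each of the 3 elements of Z/3Z:
f(0) = 0 → root; f(1) = 2; f(2) = 0 → root.
Roots: {0, 2}.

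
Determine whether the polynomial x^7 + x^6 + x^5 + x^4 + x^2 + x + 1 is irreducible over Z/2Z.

Yes

Write m(x) = x^7 + x^6 + x^5 + x^4 + x^2 + x + 1.
Check for roots in Z/2Z: m(0) = 1; m(1) = 1.
No roots, so no linear factors.
Monic irreducibles of degree 2 over GF(2): x^2 + x + 1.
None of them divide m (all give nonzero remainder).
Monic irreducibles of degree 3 over GF(2): x^3 + x + 1, x^3 + x^2 + 1.
None of them divide m (all give nonzero remainder).
No irreducible factor of degree ≤ 3 exists, so m is irreducible over GF(2).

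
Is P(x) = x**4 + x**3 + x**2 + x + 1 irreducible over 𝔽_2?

Check for roots in 𝔽_2: P(0) = 1; P(1) = 1.
No roots, so no linear factors.
Monic irreducibles of degree 2 over GF(2): x**2 + x + 1.
None of them divide P (all give nonzero remainder).
No irreducible factor of degree ≤ 2 exists, so P is irreducible over GF(2).

Yes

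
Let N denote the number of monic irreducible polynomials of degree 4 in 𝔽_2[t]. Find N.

Gauss's count: N_{2}(4) = (1/4) Σ_{d|4} μ(4/d)·2^d.
Divisors of 4: 1, 2, 4; μ(4/d) for each: 0, -1, 1.
Σ = − 2^2 + 2^4 = 12.
N = 12/4 = 3.

3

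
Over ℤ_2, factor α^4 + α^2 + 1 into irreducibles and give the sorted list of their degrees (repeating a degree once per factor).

Write g(α) = α^4 + α^2 + 1.
Roots in ℤ_2: g(0) = 1; g(1) = 1.
Complete factorization: g(α) = (α^2 + α + 1)^2.
Factor degrees with multiplicity: 2 + 2 = 4.

2, 2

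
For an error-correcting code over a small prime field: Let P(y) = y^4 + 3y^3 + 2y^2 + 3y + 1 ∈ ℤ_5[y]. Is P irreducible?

No

Check for roots in ℤ_5: P(0) = 1; P(1) = 0 → root; P(2) = 0 → root; P(3) = 0 → root; P(4) = 3.
P(1) = 0, so (y − 1) divides P(y); P is reducible.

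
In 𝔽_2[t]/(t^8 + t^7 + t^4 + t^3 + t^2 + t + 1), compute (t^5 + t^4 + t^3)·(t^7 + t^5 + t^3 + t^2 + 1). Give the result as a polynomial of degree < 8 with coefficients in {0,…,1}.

Multiply in 𝔽_2[t]: (t^5 + t^4 + t^3)·(t^7 + t^5 + t^3 + t^2 + 1) = t^12 + t^11 + t^9 + t^4 + t^3.
Reduce using t^8 ≡ t^7 + t^4 + t^3 + t^2 + t + 1 (mod t^8 + t^7 + t^4 + t^3 + t^2 + t + 1).
Reduced: t^7 + t^6 + t^4 + t^2 + t.

t^7 + t^6 + t^4 + t^2 + t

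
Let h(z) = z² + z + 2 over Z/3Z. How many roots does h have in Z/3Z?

0

Evaluate at each of the 3 elements of Z/3Z:
h(0) = 2; h(1) = 1; h(2) = 2.
No element is a root.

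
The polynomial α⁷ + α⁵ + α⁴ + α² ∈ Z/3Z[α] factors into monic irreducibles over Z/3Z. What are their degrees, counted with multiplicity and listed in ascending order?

Write f(α) = α⁷ + α⁵ + α⁴ + α².
Roots in Z/3Z: f(0) = 0 → root; f(1) = 1; f(2) = 0 → root.
Linear factors from roots: (α), (α + 1).
Complete factorization: f(α) = (α)^2·(α + 1)^3·(α² + 1).
Factor degrees with multiplicity: 1 + 1 + 1 + 1 + 1 + 2 = 7.

1, 1, 1, 1, 1, 2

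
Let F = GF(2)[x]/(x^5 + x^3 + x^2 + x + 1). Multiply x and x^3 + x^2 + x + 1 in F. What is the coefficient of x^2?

Multiply in GF(2)[x]: (x)·(x^3 + x^2 + x + 1) = x^4 + x^3 + x^2 + x.
Reduced: x^4 + x^3 + x^2 + x.

1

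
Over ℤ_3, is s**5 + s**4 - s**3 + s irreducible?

Write g(s) = s**5 + s**4 - s**3 + s.
Check for roots in ℤ_3: g(0) = 0 → root; g(1) = 2; g(2) = 0 → root.
g(0) = 0, so (s) divides g(s); g is reducible.

No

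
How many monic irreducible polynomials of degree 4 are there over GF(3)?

18

x^(3^4) − x is the product of all monic irreducibles of degree dividing 4; Möbius inversion gives N = (1/4) Σ μ(4/d)·3^d.
Divisors of 4: 1, 2, 4; μ(4/d) for each: 0, -1, 1.
Σ = − 3^2 + 3^4 = 72.
N = 72/4 = 18.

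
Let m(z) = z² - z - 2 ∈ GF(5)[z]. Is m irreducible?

No

Check for roots in GF(5): m(0) = 3; m(1) = 3; m(2) = 0 → root; m(3) = 4; m(4) = 0 → root.
m(2) = 0, so (z − 2) divides m(z); m is reducible.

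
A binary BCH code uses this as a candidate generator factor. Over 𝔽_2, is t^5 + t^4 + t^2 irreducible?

Write g(t) = t^5 + t^4 + t^2.
Check for roots in 𝔽_2: g(0) = 0 → root; g(1) = 1.
g(0) = 0, so (t) divides g(t); g is reducible.

No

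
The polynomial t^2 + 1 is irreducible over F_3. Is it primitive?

No

Write f(t) = t^2 + 1.
|GF(3^2)^×| = 3^2 − 1 = 8. Prime factorization: 8 = 2^3.
f is primitive ⇔ t has order 8 in GF(3)[t]/(f), i.e. t^(8/q) ≠ 1 for each prime q | 8.
t^(4) mod f = 1
Since t^(4) = 1, the order of t divides 4 < 8; not primitive.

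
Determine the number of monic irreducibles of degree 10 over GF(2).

The number of monic irreducibles of degree 10 over GF(2) is (1/10)·Σ_{d∣10} μ(10/d) 2^d.
Divisors of 10: 1, 2, 5, 10; μ(10/d) for each: 1, -1, -1, 1.
Σ = 2^1 − 2^2 − 2^5 + 2^10 = 990.
N = 990/10 = 99.

99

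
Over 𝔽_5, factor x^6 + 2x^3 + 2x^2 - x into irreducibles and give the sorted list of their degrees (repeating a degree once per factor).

Write g(x) = x^6 + 2x^3 + 2x^2 - x.
Roots in 𝔽_5: g(0) = 0 → root; g(1) = 4; g(2) = 1; g(3) = 3; g(4) = 2.
Linear factors from roots: (x).
Complete factorization: g(x) = (x)·(x^2 - 2x - 2)·(x^3 + 2x^2 + x - 2).
Factor degrees with multiplicity: 1 + 2 + 3 = 6.

1, 2, 3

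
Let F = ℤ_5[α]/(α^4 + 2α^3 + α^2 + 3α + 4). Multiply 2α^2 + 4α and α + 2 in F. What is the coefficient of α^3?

2

Multiply in ℤ_5[α]: (2α^2 + 4α)·(α + 2) = 2α^3 + 3α^2 + 3α.
Reduced: 2α^3 + 3α^2 + 3α.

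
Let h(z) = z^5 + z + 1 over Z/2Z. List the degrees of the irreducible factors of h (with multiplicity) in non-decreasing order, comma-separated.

2, 3

Roots in Z/2Z: h(0) = 1; h(1) = 1.
Complete factorization: h(z) = (z^2 + z + 1)·(z^3 + z^2 + 1).
Factor degrees with multiplicity: 2 + 3 = 5.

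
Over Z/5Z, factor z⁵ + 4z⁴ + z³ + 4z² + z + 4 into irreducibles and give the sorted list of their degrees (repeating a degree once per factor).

Write f(z) = z⁵ + 4z⁴ + z³ + 4z² + z + 4.
Roots in Z/5Z: f(0) = 4; f(1) = 0 → root; f(2) = 1; f(3) = 2; f(4) = 4.
Linear factors from roots: (z + 4).
Complete factorization: f(z) = (z + 4)·(z² + z + 1)·(z² + 4z + 1).
Factor degrees with multiplicity: 1 + 2 + 2 = 5.

1, 2, 2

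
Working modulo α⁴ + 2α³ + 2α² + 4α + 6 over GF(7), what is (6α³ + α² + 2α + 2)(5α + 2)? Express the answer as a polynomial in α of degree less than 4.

6α^3 + α^2 + 6α + 6

Multiply in GF(7)[α]: (6α³ + α² + 2α + 2)·(5α + 2) = 2α⁴ + 3α³ + 5α² + 4.
Reduce using α⁴ ≡ 5α³ + 5α² + 3α + 1 (mod α⁴ + 2α³ + 2α² + 4α + 6).
Reduced: 6α³ + α² + 6α + 6.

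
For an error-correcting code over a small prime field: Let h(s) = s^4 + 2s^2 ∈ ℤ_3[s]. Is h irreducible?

No

Check for roots in ℤ_3: h(0) = 0 → root; h(1) = 0 → root; h(2) = 0 → root.
h(0) = 0, so (s) divides h(s); h is reducible.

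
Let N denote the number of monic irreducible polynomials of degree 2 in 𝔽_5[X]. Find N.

10

The number of monic irreducibles of degree 2 over GF(5) is (1/2)·Σ_{d∣2} μ(2/d) 5^d.
Divisors of 2: 1, 2; μ(2/d) for each: -1, 1.
Σ = − 5^1 + 5^2 = 20.
N = 20/2 = 10.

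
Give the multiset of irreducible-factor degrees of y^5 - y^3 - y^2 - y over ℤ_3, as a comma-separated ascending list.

1, 1, 1, 2

Write h(y) = y^5 - y^3 - y^2 - y.
Roots in ℤ_3: h(0) = 0 → root; h(1) = 1; h(2) = 0 → root.
Linear factors from roots: (y), (y + 1).
Complete factorization: h(y) = (y)·(y + 1)^2·(y^2 + y - 1).
Factor degrees with multiplicity: 1 + 1 + 1 + 2 = 5.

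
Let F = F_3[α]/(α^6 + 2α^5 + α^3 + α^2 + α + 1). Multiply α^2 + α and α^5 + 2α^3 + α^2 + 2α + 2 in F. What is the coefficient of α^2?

1

Multiply in F_3[α]: (α^2 + α)·(α^5 + 2α^3 + α^2 + 2α + 2) = α^7 + α^6 + 2α^5 + α^2 + 2α.
Reduce using α^6 ≡ α^5 + 2α^3 + 2α^2 + 2α + 2 (mod α^6 + 2α^5 + α^3 + α^2 + α + 1).
Reduced: α^5 + 2α^4 + α^2 + 2α + 1.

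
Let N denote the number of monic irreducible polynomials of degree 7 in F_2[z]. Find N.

18

By the necklace-counting formula, N_2(7) = (1/7) Σ_{d|7} μ(7/d)·2^d.
Divisors of 7: 1, 7; μ(7/d) for each: -1, 1.
Σ = − 2^1 + 2^7 = 126.
N = 126/7 = 18.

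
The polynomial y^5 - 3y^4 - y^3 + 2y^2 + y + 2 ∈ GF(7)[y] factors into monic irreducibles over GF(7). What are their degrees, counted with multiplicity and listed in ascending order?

1, 2, 2

Write g(y) = y^5 - 3y^4 - y^3 + 2y^2 + y + 2.
Linear factors from roots: (y + 1).
Complete factorization: g(y) = (y + 1)·(y^2 + 2)·(y^2 + 3y + 1).
Factor degrees with multiplicity: 1 + 2 + 2 = 5.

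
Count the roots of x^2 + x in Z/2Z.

2

Write f(x) = x^2 + x.
Evaluate at each of the 2 elements of Z/2Z:
f(0) = 0 → root; f(1) = 0 → root.
Roots: {0, 1}.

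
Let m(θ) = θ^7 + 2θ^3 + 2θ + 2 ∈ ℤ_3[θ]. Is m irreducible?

Check for roots in ℤ_3: m(0) = 2; m(1) = 1; m(2) = 0 → root.
m(2) = 0, so (θ − 2) divides m(θ); m is reducible.

No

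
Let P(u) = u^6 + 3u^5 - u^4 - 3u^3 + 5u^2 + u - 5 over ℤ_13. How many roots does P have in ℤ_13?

Evaluate at each of the 13 elements of ℤ_13:
P(0) = 8; P(1) = 1; P(2) = 7; P(3) = 0 → root; P(4) = 0 → root; P(5) = 10; P(6) = 10; P(7) = 8; P(8) = 5; P(9) = 4; P(10) = 11; P(11) = 2; P(12) = 12.
Roots: {3, 4}.

2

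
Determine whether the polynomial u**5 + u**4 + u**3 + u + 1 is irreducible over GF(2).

Write P(u) = u**5 + u**4 + u**3 + u + 1.
Check for roots in GF(2): P(0) = 1; P(1) = 1.
No roots, so no linear factors.
Monic irreducibles of degree 2 over GF(2): u**2 + u + 1.
None of them divide P (all give nonzero remainder).
No irreducible factor of degree ≤ 2 exists, so P is irreducible over GF(2).

Yes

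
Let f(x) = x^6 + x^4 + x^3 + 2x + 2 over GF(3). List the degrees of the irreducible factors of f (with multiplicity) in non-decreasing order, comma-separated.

6

Roots in GF(3): f(0) = 2; f(1) = 1; f(2) = 1.
Complete factorization: f(x) = (x^6 + x^4 + x^3 + 2x + 2).
Factor degrees with multiplicity: 6 = 6.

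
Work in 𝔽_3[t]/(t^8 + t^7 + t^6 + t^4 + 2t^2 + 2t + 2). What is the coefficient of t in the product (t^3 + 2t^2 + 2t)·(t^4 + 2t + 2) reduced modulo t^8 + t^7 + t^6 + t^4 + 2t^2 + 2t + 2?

Multiply in 𝔽_3[t]: (t^3 + 2t^2 + 2t)·(t^4 + 2t + 2) = t^7 + 2t^6 + 2t^5 + 2t^4 + 2t^2 + t.
Reduced: t^7 + 2t^6 + 2t^5 + 2t^4 + 2t^2 + t.

1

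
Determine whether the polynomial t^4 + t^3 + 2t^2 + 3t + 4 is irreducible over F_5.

Write h(t) = t^4 + t^3 + 2t^2 + 3t + 4.
Check for roots in F_5: h(0) = 4; h(1) = 1; h(2) = 2; h(3) = 4; h(4) = 3.
No roots, so no linear factors.
Degree-2 irreducible divisors: test the 10 monic irreducibles of degree 2 over GF(5).
None of them divide h (all give nonzero remainder).
No irreducible factor of degree ≤ 2 exists, so h is irreducible over GF(5).

Yes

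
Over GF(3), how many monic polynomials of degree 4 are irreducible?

x^(3^4) − x is the product of all monic irreducibles of degree dividing 4; Möbius inversion gives N = (1/4) Σ μ(4/d)·3^d.
Divisors of 4: 1, 2, 4; μ(4/d) for each: 0, -1, 1.
Σ = − 3^2 + 3^4 = 72.
N = 72/4 = 18.

18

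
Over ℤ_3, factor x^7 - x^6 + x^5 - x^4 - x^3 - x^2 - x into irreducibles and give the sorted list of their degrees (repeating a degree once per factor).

Write h(x) = x^7 - x^6 + x^5 - x^4 - x^3 - x^2 - x.
Roots in ℤ_3: h(0) = 0 → root; h(1) = 0 → root; h(2) = 0 → root.
Linear factors from roots: (x), (x - 1), (x + 1).
Complete factorization: h(x) = (x)·(x + 1)·(x - 1)·(x^2 + x - 1)^2.
Factor degrees with multiplicity: 1 + 1 + 1 + 2 + 2 = 7.

1, 1, 1, 2, 2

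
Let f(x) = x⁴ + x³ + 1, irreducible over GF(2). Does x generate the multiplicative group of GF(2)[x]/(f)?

|GF(2^4)^×| = 2^4 − 1 = 15. Prime factorization: 15 = 3·5.
f is primitive ⇔ x has order 15 in GF(2)[x]/(f), i.e. x^(15/q) ≠ 1 for each prime q | 15.
x^(5) mod f = x³ + x + 1.
x^(3) mod f = x³.
None equal 1, so x has full order 15; f is primitive.

Yes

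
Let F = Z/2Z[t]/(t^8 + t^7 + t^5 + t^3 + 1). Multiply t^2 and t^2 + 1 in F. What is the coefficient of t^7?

0

Multiply in Z/2Z[t]: (t^2)·(t^2 + 1) = t^4 + t^2.
Reduced: t^4 + t^2.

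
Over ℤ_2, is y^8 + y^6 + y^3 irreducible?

No

Write g(y) = y^8 + y^6 + y^3.
Check for roots in ℤ_2: g(0) = 0 → root; g(1) = 1.
g(0) = 0, so (y) divides g(y); g is reducible.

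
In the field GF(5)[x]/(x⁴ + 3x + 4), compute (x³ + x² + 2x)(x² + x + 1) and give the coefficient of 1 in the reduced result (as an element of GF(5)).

Multiply in GF(5)[x]: (x³ + x² + 2x)·(x² + x + 1) = x⁵ + 2x⁴ + 4x³ + 3x² + 2x.
Reduce using x⁴ ≡ 2x + 1 (mod x⁴ + 3x + 4).
Reduced: 4x³ + 2x + 2.

2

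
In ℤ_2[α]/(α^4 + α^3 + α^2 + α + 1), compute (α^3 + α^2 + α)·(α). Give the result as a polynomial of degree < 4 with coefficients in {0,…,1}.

α + 1

Multiply in ℤ_2[α]: (α^3 + α^2 + α)·(α) = α^4 + α^3 + α^2.
Reduce using α^4 ≡ α^3 + α^2 + α + 1 (mod α^4 + α^3 + α^2 + α + 1).
Reduced: α + 1.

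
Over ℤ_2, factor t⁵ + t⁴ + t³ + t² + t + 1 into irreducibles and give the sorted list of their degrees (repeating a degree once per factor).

1, 2, 2

Write g(t) = t⁵ + t⁴ + t³ + t² + t + 1.
Roots in ℤ_2: g(0) = 1; g(1) = 0 → root.
Linear factors from roots: (t + 1).
Complete factorization: g(t) = (t + 1)·(t² + t + 1)^2.
Factor degrees with multiplicity: 1 + 2 + 2 = 5.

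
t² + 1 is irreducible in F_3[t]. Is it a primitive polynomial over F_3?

Write f(t) = t² + 1.
|GF(3^2)^×| = 3^2 − 1 = 8. Prime factorization: 8 = 2^3.
f is primitive ⇔ t has order 8 in GF(3)[t]/(f), i.e. t^(8/q) ≠ 1 for each prime q | 8.
t^(4) mod f = 1
Since t^(4) = 1, the order of t divides 4 < 8; not primitive.

No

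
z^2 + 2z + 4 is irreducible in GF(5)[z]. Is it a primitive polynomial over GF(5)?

No

Write f(z) = z^2 + 2z + 4.
|GF(5^2)^×| = 5^2 − 1 = 24. Prime factorization: 24 = 2^3·3.
f is primitive ⇔ z has order 24 in GF(5)[z]/(f), i.e. z^(24/q) ≠ 1 for each prime q | 24.
z^(12) mod f = 1
z^(8) mod f = 2z + 4.
Since z^(12) = 1, the order of z divides 12 < 24; not primitive.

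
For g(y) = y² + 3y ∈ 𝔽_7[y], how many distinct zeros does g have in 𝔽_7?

Evaluate at each of the 7 elements of 𝔽_7:
g(0) = 0 → root; g(1) = 4; g(2) = 3; g(3) = 4; g(4) = 0 → root; g(5) = 5; g(6) = 5.
Roots: {0, 4}.

2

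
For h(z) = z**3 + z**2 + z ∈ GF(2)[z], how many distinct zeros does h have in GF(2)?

Evaluate at each of the 2 elements of GF(2):
h(0) = 0 → root; h(1) = 1.
Roots: {0}.

1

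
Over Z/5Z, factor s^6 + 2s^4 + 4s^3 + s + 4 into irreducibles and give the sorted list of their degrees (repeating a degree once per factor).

6

Write g(s) = s^6 + 2s^4 + 4s^3 + s + 4.
Roots in Z/5Z: g(0) = 4; g(1) = 2; g(2) = 4; g(3) = 1; g(4) = 2.
Complete factorization: g(s) = (s^6 + 2s^4 + 4s^3 + s + 4).
Factor degrees with multiplicity: 6 = 6.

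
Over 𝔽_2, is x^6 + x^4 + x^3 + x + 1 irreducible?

Yes

Write f(x) = x^6 + x^4 + x^3 + x + 1.
Check for roots in 𝔽_2: f(0) = 1; f(1) = 1.
No roots, so no linear factors.
Monic irreducibles of degree 2 over GF(2): x^2 + x + 1.
None of them divide f (all give nonzero remainder).
Monic irreducibles of degree 3 over GF(2): x^3 + x + 1, x^3 + x^2 + 1.
None of them divide f (all give nonzero remainder).
No irreducible factor of degree ≤ 3 exists, so f is irreducible over GF(2).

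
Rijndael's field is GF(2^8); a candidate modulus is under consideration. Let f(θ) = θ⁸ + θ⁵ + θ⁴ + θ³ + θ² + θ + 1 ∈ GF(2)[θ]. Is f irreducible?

Check for roots in GF(2): f(0) = 1; f(1) = 1.
No roots, so no linear factors.
Monic irreducibles of degree 2 over GF(2): θ² + θ + 1.
None of them divide f (all give nonzero remainder).
Monic irreducibles of degree 3 over GF(2): θ³ + θ + 1, θ³ + θ² + 1.
None of them divide f (all give nonzero remainder).
Monic irreducibles of degree 4 over GF(2): θ⁴ + θ + 1, θ⁴ + θ³ + 1, θ⁴ + θ³ + θ² + θ + 1.
None of them divide f (all give nonzero remainder).
No irreducible factor of degree ≤ 4 exists, so f is irreducible over GF(2).

Yes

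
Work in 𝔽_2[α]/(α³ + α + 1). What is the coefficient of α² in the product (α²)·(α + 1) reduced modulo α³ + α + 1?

1

Multiply in 𝔽_2[α]: (α²)·(α + 1) = α³ + α².
Reduce using α³ ≡ α + 1 (mod α³ + α + 1).
Reduced: α² + α + 1.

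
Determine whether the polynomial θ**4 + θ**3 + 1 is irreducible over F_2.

Write P(θ) = θ**4 + θ**3 + 1.
Check for roots in F_2: P(0) = 1; P(1) = 1.
No roots, so no linear factors.
Monic irreducibles of degree 2 over GF(2): θ**2 + θ + 1.
None of them divide P (all give nonzero remainder).
No irreducible factor of degree ≤ 2 exists, so P is irreducible over GF(2).

Yes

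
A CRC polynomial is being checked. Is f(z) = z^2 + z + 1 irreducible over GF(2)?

Yes

Check for roots in GF(2): f(0) = 1; f(1) = 1.
No roots. A degree-2 polynomial over a field with no linear factor is irreducible.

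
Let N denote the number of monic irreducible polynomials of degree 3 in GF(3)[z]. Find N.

8

x^(3^3) − x is the product of all monic irreducibles of degree dividing 3; Möbius inversion gives N = (1/3) Σ μ(3/d)·3^d.
Divisors of 3: 1, 3; μ(3/d) for each: -1, 1.
Σ = − 3^1 + 3^3 = 24.
N = 24/3 = 8.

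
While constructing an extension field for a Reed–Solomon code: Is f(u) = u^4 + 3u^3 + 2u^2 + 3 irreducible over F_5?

Check for roots in F_5: f(0) = 3; f(1) = 4; f(2) = 1; f(3) = 3; f(4) = 3.
No roots, so no linear factors.
Degree-2 irreducible divisors: test the 10 monic irreducibles of degree 2 over GF(5).
None of them divide f (all give nonzero remainder).
No irreducible factor of degree ≤ 2 exists, so f is irreducible over GF(5).

Yes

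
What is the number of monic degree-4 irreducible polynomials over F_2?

3

x^(2^4) − x is the product of all monic irreducibles of degree dividing 4; Möbius inversion gives N = (1/4) Σ μ(4/d)·2^d.
Divisors of 4: 1, 2, 4; μ(4/d) for each: 0, -1, 1.
Σ = − 2^2 + 2^4 = 12.
N = 12/4 = 3.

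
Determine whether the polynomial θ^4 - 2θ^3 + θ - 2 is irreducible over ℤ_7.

No

Write f(θ) = θ^4 - 2θ^3 + θ - 2.
Check for roots in ℤ_7: f(0) = 5; f(1) = 5; f(2) = 0 → root; f(3) = 0 → root; f(4) = 4; f(5) = 0 → root; f(6) = 0 → root.
f(2) = 0, so (θ − 2) divides f(θ); f is reducible.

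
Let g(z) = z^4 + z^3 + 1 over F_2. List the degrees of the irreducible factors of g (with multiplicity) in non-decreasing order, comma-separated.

Roots in F_2: g(0) = 1; g(1) = 1.
Complete factorization: g(z) = (z^4 + z^3 + 1).
Factor degrees with multiplicity: 4 = 4.

4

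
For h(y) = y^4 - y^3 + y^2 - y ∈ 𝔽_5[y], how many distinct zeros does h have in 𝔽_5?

4

Evaluate at each of the 5 elements of 𝔽_5:
h(0) = 0 → root; h(1) = 0 → root; h(2) = 0 → root; h(3) = 0 → root; h(4) = 4.
Roots: {0, 1, 2, 3}.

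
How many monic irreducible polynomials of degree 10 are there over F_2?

By the necklace-counting formula, N_2(10) = (1/10) Σ_{d|10} μ(10/d)·2^d.
Divisors of 10: 1, 2, 5, 10; μ(10/d) for each: 1, -1, -1, 1.
Σ = 2^1 − 2^2 − 2^5 + 2^10 = 990.
N = 990/10 = 99.

99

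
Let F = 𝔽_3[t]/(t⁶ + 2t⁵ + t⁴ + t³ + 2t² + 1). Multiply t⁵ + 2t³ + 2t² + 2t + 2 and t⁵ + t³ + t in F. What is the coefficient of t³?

1

Multiply in 𝔽_3[t]: (t⁵ + 2t³ + 2t² + 2t + 2)·(t⁵ + t³ + t) = t¹⁰ + 2t⁷ + 2t⁶ + t⁵ + t⁴ + t³ + 2t² + 2t.
Reduce using t⁶ ≡ t⁵ + 2t⁴ + 2t³ + t² + 2 (mod t⁶ + 2t⁵ + t⁴ + t³ + 2t² + 1).
Reduced: t⁵ + t⁴ + t³ + t² + 2t + 1.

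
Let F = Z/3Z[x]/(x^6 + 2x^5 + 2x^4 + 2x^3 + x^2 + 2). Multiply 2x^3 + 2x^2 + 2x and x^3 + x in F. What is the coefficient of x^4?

0

Multiply in Z/3Z[x]: (2x^3 + 2x^2 + 2x)·(x^3 + x) = 2x^6 + 2x^5 + x^4 + 2x^3 + 2x^2.
Reduce using x^6 ≡ x^5 + x^4 + x^3 + 2x^2 + 1 (mod x^6 + 2x^5 + 2x^4 + 2x^3 + x^2 + 2).
Reduced: x^5 + x^3 + 2.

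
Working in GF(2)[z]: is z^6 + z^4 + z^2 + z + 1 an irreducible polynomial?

Write m(z) = z^6 + z^4 + z^2 + z + 1.
Check for roots in GF(2): m(0) = 1; m(1) = 1.
No roots, so no linear factors.
Monic irreducibles of degree 2 over GF(2): z^2 + z + 1.
None of them divide m (all give nonzero remainder).
Monic irreducibles of degree 3 over GF(2): z^3 + z + 1, z^3 + z^2 + 1.
None of them divide m (all give nonzero remainder).
No irreducible factor of degree ≤ 3 exists, so m is irreducible over GF(2).

Yes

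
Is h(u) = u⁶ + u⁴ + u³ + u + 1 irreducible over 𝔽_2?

Yes

Check for roots in 𝔽_2: h(0) = 1; h(1) = 1.
No roots, so no linear factors.
Monic irreducibles of degree 2 over GF(2): u² + u + 1.
None of them divide h (all give nonzero remainder).
Monic irreducibles of degree 3 over GF(2): u³ + u + 1, u³ + u² + 1.
None of them divide h (all give nonzero remainder).
No irreducible factor of degree ≤ 3 exists, so h is irreducible over GF(2).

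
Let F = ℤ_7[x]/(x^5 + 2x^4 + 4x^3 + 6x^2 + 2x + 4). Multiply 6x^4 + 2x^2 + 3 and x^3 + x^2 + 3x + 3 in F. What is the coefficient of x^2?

5

Multiply in ℤ_7[x]: (6x^4 + 2x^2 + 3)·(x^3 + x^2 + 3x + 3) = 6x^7 + 6x^6 + 6x^5 + 6x^4 + 2x^3 + 2x^2 + 2x + 2.
Reduce using x^5 ≡ 5x^4 + 3x^3 + x^2 + 5x + 3 (mod x^5 + 2x^4 + 4x^3 + 6x^2 + 2x + 4).
Reduced: 6x^4 + x^3 + 5x^2 + 3x + 5.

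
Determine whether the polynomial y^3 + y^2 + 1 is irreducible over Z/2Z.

Write f(y) = y^3 + y^2 + 1.
Check for roots in Z/2Z: f(0) = 1; f(1) = 1.
No roots. A degree-3 polynomial over a field with no linear factor is irreducible.

Yes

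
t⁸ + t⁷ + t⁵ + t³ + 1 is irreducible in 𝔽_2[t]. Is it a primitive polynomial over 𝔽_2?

Write f(t) = t⁸ + t⁷ + t⁵ + t³ + 1.
|GF(2^8)^×| = 2^8 − 1 = 255. Prime factorization: 255 = 3·5·17.
f is primitive ⇔ t has order 255 in GF(2)[t]/(f), i.e. t^(255/q) ≠ 1 for each prime q | 255.
t^(85) mod f = t⁷ + t⁶ + t² + t.
t^(51) mod f = t⁷ + t⁶ + t⁴ + t³ + t².
t^(15) mod f = t³ + t².
None equal 1, so t has full order 255; f is primitive.

Yes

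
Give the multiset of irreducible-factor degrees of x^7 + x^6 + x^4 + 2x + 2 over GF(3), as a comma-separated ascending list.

Write g(x) = x^7 + x^6 + x^4 + 2x + 2.
Roots in GF(3): g(0) = 2; g(1) = 1; g(2) = 1.
Complete factorization: g(x) = (x^7 + x^6 + x^4 + 2x + 2).
Factor degrees with multiplicity: 7 = 7.

7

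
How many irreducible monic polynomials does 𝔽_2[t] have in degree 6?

9

By the necklace-counting formula, N_2(6) = (1/6) Σ_{d|6} μ(6/d)·2^d.
Divisors of 6: 1, 2, 3, 6; μ(6/d) for each: 1, -1, -1, 1.
Σ = 2^1 − 2^2 − 2^3 + 2^6 = 54.
N = 54/6 = 9.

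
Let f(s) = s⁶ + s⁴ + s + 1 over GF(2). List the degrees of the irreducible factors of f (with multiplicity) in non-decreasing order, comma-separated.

1, 2, 3

Roots in GF(2): f(0) = 1; f(1) = 0 → root.
Linear factors from roots: (s + 1).
Complete factorization: f(s) = (s + 1)·(s² + s + 1)·(s³ + s + 1).
Factor degrees with multiplicity: 1 + 2 + 3 = 6.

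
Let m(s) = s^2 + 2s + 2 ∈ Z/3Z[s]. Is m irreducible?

Check for roots in Z/3Z: m(0) = 2; m(1) = 2; m(2) = 1.
No roots. A degree-2 polynomial over a field with no linear factor is irreducible.

Yes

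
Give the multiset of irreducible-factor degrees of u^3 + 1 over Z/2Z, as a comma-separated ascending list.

1, 2

Write f(u) = u^3 + 1.
Roots in Z/2Z: f(0) = 1; f(1) = 0 → root.
Linear factors from roots: (u + 1).
Complete factorization: f(u) = (u + 1)·(u^2 + u + 1).
Factor degrees with multiplicity: 1 + 2 = 3.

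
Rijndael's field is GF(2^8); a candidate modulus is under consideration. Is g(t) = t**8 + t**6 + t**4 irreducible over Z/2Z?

Check for roots in Z/2Z: g(0) = 0 → root; g(1) = 1.
g(0) = 0, so (t) divides g(t); g is reducible.

No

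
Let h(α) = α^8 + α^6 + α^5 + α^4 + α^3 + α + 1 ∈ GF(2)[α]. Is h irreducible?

Check for roots in GF(2): h(0) = 1; h(1) = 1.
No roots, so no linear factors.
Monic irreducibles of degree 2 over GF(2): α^2 + α + 1.
None of them divide h (all give nonzero remainder).
Monic irreducibles of degree 3 over GF(2): α^3 + α + 1, α^3 + α^2 + 1.
None of them divide h (all give nonzero remainder).
Monic irreducibles of degree 4 over GF(2): α^4 + α + 1, α^4 + α^3 + 1, α^4 + α^3 + α^2 + α + 1.
None of them divide h (all give nonzero remainder).
No irreducible factor of degree ≤ 4 exists, so h is irreducible over GF(2).

Yes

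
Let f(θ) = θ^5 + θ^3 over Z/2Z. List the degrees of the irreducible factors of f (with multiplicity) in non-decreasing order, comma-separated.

1, 1, 1, 1, 1

Roots in Z/2Z: f(0) = 0 → root; f(1) = 0 → root.
Linear factors from roots: (θ), (θ + 1).
Complete factorization: f(θ) = (θ + 1)^2·(θ)^3.
Factor degrees with multiplicity: 1 + 1 + 1 + 1 + 1 = 5.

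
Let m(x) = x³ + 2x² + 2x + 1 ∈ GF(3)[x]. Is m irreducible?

Check for roots in GF(3): m(0) = 1; m(1) = 0 → root; m(2) = 0 → root.
m(1) = 0, so (x − 1) divides m(x); m is reducible.

No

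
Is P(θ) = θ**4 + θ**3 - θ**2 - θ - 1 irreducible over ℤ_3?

Check for roots in ℤ_3: P(0) = 2; P(1) = 2; P(2) = 2.
No roots, so no linear factors.
Monic irreducibles of degree 2 over GF(3): θ**2 + 1, θ**2 + θ - 1, θ**2 - θ - 1.
None of them divide P (all give nonzero remainder).
No irreducible factor of degree ≤ 2 exists, so P is irreducible over GF(3).

Yes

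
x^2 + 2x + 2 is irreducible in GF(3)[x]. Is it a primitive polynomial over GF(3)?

Write f(x) = x^2 + 2x + 2.
|GF(3^2)^×| = 3^2 − 1 = 8. Prime factorization: 8 = 2^3.
f is primitive ⇔ x has order 8 in GF(3)[x]/(f), i.e. x^(8/q) ≠ 1 for each prime q | 8.
x^(4) mod f = 2.
None equal 1, so x has full order 8; f is primitive.

Yes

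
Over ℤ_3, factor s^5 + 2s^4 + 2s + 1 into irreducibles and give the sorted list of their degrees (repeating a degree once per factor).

1, 1, 1, 2

Write f(s) = s^5 + 2s^4 + 2s + 1.
Roots in ℤ_3: f(0) = 1; f(1) = 0 → root; f(2) = 0 → root.
Linear factors from roots: (s + 2), (s + 1).
Complete factorization: f(s) = (s + 1)·(s + 2)^2·(s^2 + 1).
Factor degrees with multiplicity: 1 + 1 + 1 + 2 = 5.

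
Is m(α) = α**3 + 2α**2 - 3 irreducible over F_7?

No

Check for roots in F_7: m(0) = 4; m(1) = 0 → root; m(2) = 6; m(3) = 0 → root; m(4) = 2; m(5) = 4; m(6) = 5.
m(1) = 0, so (α − 1) divides m(α); m is reducible.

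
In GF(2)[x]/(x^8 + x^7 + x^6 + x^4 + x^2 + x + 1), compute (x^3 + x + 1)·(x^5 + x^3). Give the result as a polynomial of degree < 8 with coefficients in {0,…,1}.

x^7 + x^6 + x^5 + x^3 + x^2 + x + 1

Multiply in GF(2)[x]: (x^3 + x + 1)·(x^5 + x^3) = x^8 + x^5 + x^4 + x^3.
Reduce using x^8 ≡ x^7 + x^6 + x^4 + x^2 + x + 1 (mod x^8 + x^7 + x^6 + x^4 + x^2 + x + 1).
Reduced: x^7 + x^6 + x^5 + x^3 + x^2 + x + 1.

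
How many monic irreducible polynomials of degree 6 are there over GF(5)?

The number of monic irreducibles of degree 6 over GF(5) is (1/6)·Σ_{d∣6} μ(6/d) 5^d.
Divisors of 6: 1, 2, 3, 6; μ(6/d) for each: 1, -1, -1, 1.
Σ = 5^1 − 5^2 − 5^3 + 5^6 = 15480.
N = 15480/6 = 2580.

2580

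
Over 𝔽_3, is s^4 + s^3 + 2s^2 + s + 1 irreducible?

No

Write m(s) = s^4 + s^3 + 2s^2 + s + 1.
Check for roots in 𝔽_3: m(0) = 1; m(1) = 0 → root; m(2) = 2.
m(1) = 0, so (s − 1) divides m(s); m is reducible.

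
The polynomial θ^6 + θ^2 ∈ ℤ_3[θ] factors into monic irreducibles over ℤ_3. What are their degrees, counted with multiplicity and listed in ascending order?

1, 1, 2, 2

Write h(θ) = θ^6 + θ^2.
Roots in ℤ_3: h(0) = 0 → root; h(1) = 2; h(2) = 2.
Linear factors from roots: (θ).
Complete factorization: h(θ) = (θ)^2·(θ^2 + θ + 2)·(θ^2 + 2θ + 2).
Factor degrees with multiplicity: 1 + 1 + 2 + 2 = 6.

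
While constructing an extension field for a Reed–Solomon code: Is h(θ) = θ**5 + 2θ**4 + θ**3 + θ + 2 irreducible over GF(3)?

Check for roots in GF(3): h(0) = 2; h(1) = 1; h(2) = 1.
No roots, so no linear factors.
Monic irreducibles of degree 2 over GF(3): θ**2 + 1, θ**2 + θ + 2, θ**2 + 2θ + 2.
None of them divide h (all give nonzero remainder).
No irreducible factor of degree ≤ 2 exists, so h is irreducible over GF(3).

Yes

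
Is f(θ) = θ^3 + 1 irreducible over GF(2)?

Check for roots in GF(2): f(0) = 1; f(1) = 0 → root.
f(1) = 0, so (θ − 1) divides f(θ); f is reducible.

No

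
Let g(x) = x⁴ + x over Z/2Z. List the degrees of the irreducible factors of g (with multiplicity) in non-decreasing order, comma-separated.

1, 1, 2

Roots in Z/2Z: g(0) = 0 → root; g(1) = 0 → root.
Linear factors from roots: (x), (x + 1).
Complete factorization: g(x) = (x)·(x + 1)·(x² + x + 1).
Factor degrees with multiplicity: 1 + 1 + 2 = 4.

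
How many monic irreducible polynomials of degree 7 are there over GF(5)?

The number of monic irreducibles of degree 7 over GF(5) is (1/7)·Σ_{d∣7} μ(7/d) 5^d.
Divisors of 7: 1, 7; μ(7/d) for each: -1, 1.
Σ = − 5^1 + 5^7 = 78120.
N = 78120/7 = 11160.

11160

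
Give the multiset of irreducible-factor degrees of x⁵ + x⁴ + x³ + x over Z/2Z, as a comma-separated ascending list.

1, 1, 3

Write f(x) = x⁵ + x⁴ + x³ + x.
Roots in Z/2Z: f(0) = 0 → root; f(1) = 0 → root.
Linear factors from roots: (x), (x + 1).
Complete factorization: f(x) = (x)·(x + 1)·(x³ + x + 1).
Factor degrees with multiplicity: 1 + 1 + 3 = 5.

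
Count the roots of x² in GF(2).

Write P(x) = x².
Evaluate at each of the 2 elements of GF(2):
P(0) = 0 → root; P(1) = 1.
Roots: {0}.

1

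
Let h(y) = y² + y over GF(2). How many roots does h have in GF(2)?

Evaluate at each of the 2 elements of GF(2):
h(0) = 0 → root; h(1) = 0 → root.
Roots: {0, 1}.

2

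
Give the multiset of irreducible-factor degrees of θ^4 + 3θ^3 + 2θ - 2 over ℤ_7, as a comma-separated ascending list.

Write h(θ) = θ^4 + 3θ^3 + 2θ - 2.
Linear factors from roots: (θ - 2), (θ + 2).
Complete factorization: h(θ) = (θ + 2)·(θ - 2)^3.
Factor degrees with multiplicity: 1 + 1 + 1 + 1 = 4.

1, 1, 1, 1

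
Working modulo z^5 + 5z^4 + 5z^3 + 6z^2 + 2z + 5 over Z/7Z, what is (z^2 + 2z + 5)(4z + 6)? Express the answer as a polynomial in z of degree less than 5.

Multiply in Z/7Z[z]: (z^2 + 2z + 5)·(4z + 6) = 4z^3 + 4z + 2.
Reduced: 4z^3 + 4z + 2.

4z^3 + 4z + 2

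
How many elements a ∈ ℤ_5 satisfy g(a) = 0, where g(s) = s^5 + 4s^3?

Evaluate at each of the 5 elements of ℤ_5:
g(0) = 0 → root; g(1) = 0 → root; g(2) = 4; g(3) = 1; g(4) = 0 → root.
Roots: {0, 1, 4}.

3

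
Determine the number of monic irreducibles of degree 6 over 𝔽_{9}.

The number of monic irreducibles of degree 6 over GF(9) is (1/6)·Σ_{d∣6} μ(6/d) 9^d.
Divisors of 6: 1, 2, 3, 6; μ(6/d) for each: 1, -1, -1, 1.
Σ = 9^1 − 9^2 − 9^3 + 9^6 = 530640.
N = 530640/6 = 88440.

88440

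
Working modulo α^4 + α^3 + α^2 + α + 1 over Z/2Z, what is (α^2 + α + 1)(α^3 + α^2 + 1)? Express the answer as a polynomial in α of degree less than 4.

α

Multiply in Z/2Z[α]: (α^2 + α + 1)·(α^3 + α^2 + 1) = α^5 + α + 1.
Reduce using α^4 ≡ α^3 + α^2 + α + 1 (mod α^4 + α^3 + α^2 + α + 1).
Reduced: α.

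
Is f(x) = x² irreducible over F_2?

No

Check for roots in F_2: f(0) = 0 → root; f(1) = 1.
f(0) = 0, so (x) divides f(x); f is reducible.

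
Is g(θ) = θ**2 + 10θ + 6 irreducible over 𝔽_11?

Check each element of 𝔽_11 for a root: g(0)=6, g(1)=6, g(2)=8, g(3)=1, g(4)=7, g(5)=4, g(6)=3, g(7)=4, g(8)=7, g(9)=1, g(10)=8.
No roots. A degree-2 polynomial over a field with no linear factor is irreducible.

Yes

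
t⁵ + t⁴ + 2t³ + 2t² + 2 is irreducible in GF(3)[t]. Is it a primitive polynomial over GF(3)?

No

Write f(t) = t⁵ + t⁴ + 2t³ + 2t² + 2.
|GF(3^5)^×| = 3^5 − 1 = 242. Prime factorization: 242 = 2·11^2.
f is primitive ⇔ t has order 242 in GF(3)[t]/(f), i.e. t^(242/q) ≠ 1 for each prime q | 242.
t^(121) mod f = 1
t^(22) mod f = t⁴ + 2t³ + t² + 1.
Since t^(121) = 1, the order of t divides 121 < 242; not primitive.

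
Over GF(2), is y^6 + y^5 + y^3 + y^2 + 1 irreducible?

Write g(y) = y^6 + y^5 + y^3 + y^2 + 1.
Check for roots in GF(2): g(0) = 1; g(1) = 1.
No roots, so no linear factors.
Monic irreducibles of degree 2 over GF(2): y^2 + y + 1.
None of them divide g (all give nonzero remainder).
Monic irreducibles of degree 3 over GF(2): y^3 + y + 1, y^3 + y^2 + 1.
None of them divide g (all give nonzero remainder).
No irreducible factor of degree ≤ 3 exists, so g is irreducible over GF(2).

Yes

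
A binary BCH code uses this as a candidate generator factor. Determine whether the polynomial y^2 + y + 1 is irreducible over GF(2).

Write P(y) = y^2 + y + 1.
Check for roots in GF(2): P(0) = 1; P(1) = 1.
No roots. A degree-2 polynomial over a field with no linear factor is irreducible.

Yes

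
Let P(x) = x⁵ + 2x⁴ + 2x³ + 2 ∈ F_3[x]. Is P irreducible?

Check for roots in F_3: P(0) = 2; P(1) = 1; P(2) = 1.
No roots, so no linear factors.
Monic irreducibles of degree 2 over GF(3): x² + 1, x² + x + 2, x² + 2x + 2.
None of them divide P (all give nonzero remainder).
No irreducible factor of degree ≤ 2 exists, so P is irreducible over GF(3).

Yes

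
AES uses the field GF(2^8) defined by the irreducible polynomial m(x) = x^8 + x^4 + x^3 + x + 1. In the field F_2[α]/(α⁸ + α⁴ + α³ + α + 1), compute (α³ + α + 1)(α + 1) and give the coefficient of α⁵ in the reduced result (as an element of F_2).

Multiply in F_2[α]: (α³ + α + 1)·(α + 1) = α⁴ + α³ + α² + 1.
Reduced: α⁴ + α³ + α² + 1.

0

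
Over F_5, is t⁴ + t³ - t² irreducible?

Write g(t) = t⁴ + t³ - t².
Check for roots in F_5: g(0) = 0 → root; g(1) = 1; g(2) = 0 → root; g(3) = 4; g(4) = 4.
g(0) = 0, so (t) divides g(t); g is reducible.

No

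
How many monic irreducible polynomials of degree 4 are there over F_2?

3

By the necklace-counting formula, N_2(4) = (1/4) Σ_{d|4} μ(4/d)·2^d.
Divisors of 4: 1, 2, 4; μ(4/d) for each: 0, -1, 1.
Σ = − 2^2 + 2^4 = 12.
N = 12/4 = 3.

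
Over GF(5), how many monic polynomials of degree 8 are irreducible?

48750

x^(5^8) − x is the product of all monic irreducibles of degree dividing 8; Möbius inversion gives N = (1/8) Σ μ(8/d)·5^d.
Divisors of 8: 1, 2, 4, 8; μ(8/d) for each: 0, 0, -1, 1.
Σ = − 5^4 + 5^8 = 390000.
N = 390000/8 = 48750.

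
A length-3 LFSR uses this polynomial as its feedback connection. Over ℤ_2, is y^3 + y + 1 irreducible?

Write m(y) = y^3 + y + 1.
Check for roots in ℤ_2: m(0) = 1; m(1) = 1.
No roots. A degree-3 polynomial over a field with no linear factor is irreducible.

Yes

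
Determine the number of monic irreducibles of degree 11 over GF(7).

x^(7^11) − x is the product of all monic irreducibles of degree dividing 11; Möbius inversion gives N = (1/11) Σ μ(11/d)·7^d.
Divisors of 11: 1, 11; μ(11/d) for each: -1, 1.
Σ = − 7^1 + 7^11 = 1977326736.
N = 1977326736/11 = 179756976.

179756976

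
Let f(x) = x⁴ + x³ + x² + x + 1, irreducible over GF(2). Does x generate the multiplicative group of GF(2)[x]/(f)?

No

|GF(2^4)^×| = 2^4 − 1 = 15. Prime factorization: 15 = 3·5.
f is primitive ⇔ x has order 15 in GF(2)[x]/(f), i.e. x^(15/q) ≠ 1 for each prime q | 15.
x^(5) mod f = 1
x^(3) mod f = x³.
Since x^(5) = 1, the order of x divides 5 < 15; not primitive.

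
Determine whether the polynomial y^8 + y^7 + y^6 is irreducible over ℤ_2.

Write m(y) = y^8 + y^7 + y^6.
Check for roots in ℤ_2: m(0) = 0 → root; m(1) = 1.
m(0) = 0, so (y) divides m(y); m is reducible.

No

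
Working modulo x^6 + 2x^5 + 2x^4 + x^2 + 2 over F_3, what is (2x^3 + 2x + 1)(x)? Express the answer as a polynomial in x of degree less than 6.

Multiply in F_3[x]: (2x^3 + 2x + 1)·(x) = 2x^4 + 2x^2 + x.
Reduced: 2x^4 + 2x^2 + x.

2x^4 + 2x^2 + x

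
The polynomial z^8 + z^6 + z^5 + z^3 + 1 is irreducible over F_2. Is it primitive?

Yes

Write f(z) = z^8 + z^6 + z^5 + z^3 + 1.
|GF(2^8)^×| = 2^8 − 1 = 255. Prime factorization: 255 = 3·5·17.
f is primitive ⇔ z has order 255 in GF(2)[z]/(f), i.e. z^(255/q) ≠ 1 for each prime q | 255.
z^(85) mod f = z^6 + z^5 + z^4 + z^3 + z^2 + z + 1.
z^(51) mod f = z^6 + z^5 + z^4 + z^3.
z^(15) mod f = z^7 + z^5 + z^4 + z^2 + 1.
None equal 1, so z has full order 255; f is primitive.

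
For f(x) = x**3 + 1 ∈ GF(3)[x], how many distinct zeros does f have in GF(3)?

Evaluate at each of the 3 elements of GF(3):
f(0) = 1; f(1) = 2; f(2) = 0 → root.
Roots: {2}.

1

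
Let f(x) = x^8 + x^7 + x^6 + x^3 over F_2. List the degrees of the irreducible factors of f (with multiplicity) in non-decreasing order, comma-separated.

Roots in F_2: f(0) = 0 → root; f(1) = 0 → root.
Linear factors from roots: (x), (x + 1).
Complete factorization: f(x) = (x + 1)^2·(x)^3·(x^3 + x^2 + 1).
Factor degrees with multiplicity: 1 + 1 + 1 + 1 + 1 + 3 = 8.

1, 1, 1, 1, 1, 3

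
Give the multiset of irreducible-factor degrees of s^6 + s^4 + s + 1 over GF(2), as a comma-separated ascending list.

Write f(s) = s^6 + s^4 + s + 1.
Roots in GF(2): f(0) = 1; f(1) = 0 → root.
Linear factors from roots: (s + 1).
Complete factorization: f(s) = (s + 1)·(s^2 + s + 1)·(s^3 + s + 1).
Factor degrees with multiplicity: 1 + 2 + 3 = 6.

1, 2, 3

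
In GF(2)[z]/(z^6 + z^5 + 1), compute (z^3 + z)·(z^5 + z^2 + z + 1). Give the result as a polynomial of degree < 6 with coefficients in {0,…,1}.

z^5 + z^4

Multiply in GF(2)[z]: (z^3 + z)·(z^5 + z^2 + z + 1) = z^8 + z^6 + z^5 + z^4 + z^2 + z.
Reduce using z^6 ≡ z^5 + 1 (mod z^6 + z^5 + 1).
Reduced: z^5 + z^4.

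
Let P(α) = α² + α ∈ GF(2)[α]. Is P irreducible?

No

Check for roots in GF(2): P(0) = 0 → root; P(1) = 0 → root.
P(0) = 0, so (α) divides P(α); P is reducible.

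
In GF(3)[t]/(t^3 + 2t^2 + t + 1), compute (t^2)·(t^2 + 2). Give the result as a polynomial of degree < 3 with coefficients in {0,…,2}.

Multiply in GF(3)[t]: (t^2)·(t^2 + 2) = t^4 + 2t^2.
Reduce using t^3 ≡ t^2 + 2t + 2 (mod t^3 + 2t^2 + t + 1).
Reduced: 2t^2 + t + 2.

2t^2 + t + 2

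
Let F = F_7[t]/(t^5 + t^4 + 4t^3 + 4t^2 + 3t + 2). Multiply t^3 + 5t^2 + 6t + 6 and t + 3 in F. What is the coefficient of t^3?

1

Multiply in F_7[t]: (t^3 + 5t^2 + 6t + 6)·(t + 3) = t^4 + t^3 + 3t + 4.
Reduced: t^4 + t^3 + 3t + 4.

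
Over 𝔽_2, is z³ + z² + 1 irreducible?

Write m(z) = z³ + z² + 1.
Check for roots in 𝔽_2: m(0) = 1; m(1) = 1.
No roots. A degree-3 polynomial over a field with no linear factor is irreducible.

Yes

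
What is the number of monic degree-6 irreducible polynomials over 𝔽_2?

9

x^(2^6) − x is the product of all monic irreducibles of degree dividing 6; Möbius inversion gives N = (1/6) Σ μ(6/d)·2^d.
Divisors of 6: 1, 2, 3, 6; μ(6/d) for each: 1, -1, -1, 1.
Σ = 2^1 − 2^2 − 2^3 + 2^6 = 54.
N = 54/6 = 9.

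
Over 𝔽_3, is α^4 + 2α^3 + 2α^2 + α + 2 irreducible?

Write m(α) = α^4 + 2α^3 + 2α^2 + α + 2.
Check for roots in 𝔽_3: m(0) = 2; m(1) = 2; m(2) = 2.
No roots, so no linear factors.
Monic irreducibles of degree 2 over GF(3): α^2 + 1, α^2 + α + 2, α^2 + 2α + 2.
None of them divide m (all give nonzero remainder).
No irreducible factor of degree ≤ 2 exists, so m is irreducible over GF(3).

Yes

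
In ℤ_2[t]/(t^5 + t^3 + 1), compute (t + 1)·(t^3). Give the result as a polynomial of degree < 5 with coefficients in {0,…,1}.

Multiply in ℤ_2[t]: (t + 1)·(t^3) = t^4 + t^3.
Reduced: t^4 + t^3.

t^4 + t^3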